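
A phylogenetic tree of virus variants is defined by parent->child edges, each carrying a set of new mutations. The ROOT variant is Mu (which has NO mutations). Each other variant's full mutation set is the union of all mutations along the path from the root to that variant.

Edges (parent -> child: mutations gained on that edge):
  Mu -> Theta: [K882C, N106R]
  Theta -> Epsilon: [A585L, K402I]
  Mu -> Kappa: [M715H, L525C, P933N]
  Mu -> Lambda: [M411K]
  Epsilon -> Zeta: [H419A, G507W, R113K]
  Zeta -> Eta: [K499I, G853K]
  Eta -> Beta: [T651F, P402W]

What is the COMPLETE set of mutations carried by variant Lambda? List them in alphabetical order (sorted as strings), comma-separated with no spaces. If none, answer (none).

At Mu: gained [] -> total []
At Lambda: gained ['M411K'] -> total ['M411K']

Answer: M411K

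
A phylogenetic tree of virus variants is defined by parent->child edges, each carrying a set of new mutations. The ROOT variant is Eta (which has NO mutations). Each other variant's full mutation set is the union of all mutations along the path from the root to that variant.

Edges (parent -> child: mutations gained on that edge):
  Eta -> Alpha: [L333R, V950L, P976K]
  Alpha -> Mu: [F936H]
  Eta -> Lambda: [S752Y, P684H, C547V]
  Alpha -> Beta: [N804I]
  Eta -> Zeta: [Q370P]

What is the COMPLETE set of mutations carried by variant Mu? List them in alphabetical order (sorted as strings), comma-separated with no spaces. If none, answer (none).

Answer: F936H,L333R,P976K,V950L

Derivation:
At Eta: gained [] -> total []
At Alpha: gained ['L333R', 'V950L', 'P976K'] -> total ['L333R', 'P976K', 'V950L']
At Mu: gained ['F936H'] -> total ['F936H', 'L333R', 'P976K', 'V950L']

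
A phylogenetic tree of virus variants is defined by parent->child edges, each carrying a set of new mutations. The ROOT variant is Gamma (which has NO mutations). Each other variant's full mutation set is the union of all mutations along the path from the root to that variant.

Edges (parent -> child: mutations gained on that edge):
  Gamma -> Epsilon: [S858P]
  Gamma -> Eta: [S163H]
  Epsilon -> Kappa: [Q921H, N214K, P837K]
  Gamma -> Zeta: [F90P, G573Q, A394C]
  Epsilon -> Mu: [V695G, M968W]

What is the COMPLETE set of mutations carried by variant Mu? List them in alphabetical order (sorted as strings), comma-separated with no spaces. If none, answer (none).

Answer: M968W,S858P,V695G

Derivation:
At Gamma: gained [] -> total []
At Epsilon: gained ['S858P'] -> total ['S858P']
At Mu: gained ['V695G', 'M968W'] -> total ['M968W', 'S858P', 'V695G']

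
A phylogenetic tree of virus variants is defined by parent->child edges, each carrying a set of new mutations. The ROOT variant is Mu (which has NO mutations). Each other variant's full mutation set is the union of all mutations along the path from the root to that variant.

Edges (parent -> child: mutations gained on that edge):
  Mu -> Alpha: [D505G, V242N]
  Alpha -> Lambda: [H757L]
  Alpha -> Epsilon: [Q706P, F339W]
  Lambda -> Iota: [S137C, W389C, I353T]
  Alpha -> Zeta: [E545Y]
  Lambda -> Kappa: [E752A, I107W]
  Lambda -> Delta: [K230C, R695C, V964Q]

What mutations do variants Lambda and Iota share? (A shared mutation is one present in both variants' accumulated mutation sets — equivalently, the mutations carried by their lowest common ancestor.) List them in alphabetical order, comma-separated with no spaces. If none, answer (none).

Accumulating mutations along path to Lambda:
  At Mu: gained [] -> total []
  At Alpha: gained ['D505G', 'V242N'] -> total ['D505G', 'V242N']
  At Lambda: gained ['H757L'] -> total ['D505G', 'H757L', 'V242N']
Mutations(Lambda) = ['D505G', 'H757L', 'V242N']
Accumulating mutations along path to Iota:
  At Mu: gained [] -> total []
  At Alpha: gained ['D505G', 'V242N'] -> total ['D505G', 'V242N']
  At Lambda: gained ['H757L'] -> total ['D505G', 'H757L', 'V242N']
  At Iota: gained ['S137C', 'W389C', 'I353T'] -> total ['D505G', 'H757L', 'I353T', 'S137C', 'V242N', 'W389C']
Mutations(Iota) = ['D505G', 'H757L', 'I353T', 'S137C', 'V242N', 'W389C']
Intersection: ['D505G', 'H757L', 'V242N'] ∩ ['D505G', 'H757L', 'I353T', 'S137C', 'V242N', 'W389C'] = ['D505G', 'H757L', 'V242N']

Answer: D505G,H757L,V242N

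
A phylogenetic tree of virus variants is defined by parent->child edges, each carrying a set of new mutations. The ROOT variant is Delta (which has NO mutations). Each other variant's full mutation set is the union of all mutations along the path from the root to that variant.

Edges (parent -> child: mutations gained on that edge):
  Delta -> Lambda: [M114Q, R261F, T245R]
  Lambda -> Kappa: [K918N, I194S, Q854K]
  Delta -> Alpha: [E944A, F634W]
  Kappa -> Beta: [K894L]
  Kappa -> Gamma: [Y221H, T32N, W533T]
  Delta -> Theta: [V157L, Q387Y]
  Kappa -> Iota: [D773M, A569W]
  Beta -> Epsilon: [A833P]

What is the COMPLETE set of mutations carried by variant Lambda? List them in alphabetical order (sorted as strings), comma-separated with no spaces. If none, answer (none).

At Delta: gained [] -> total []
At Lambda: gained ['M114Q', 'R261F', 'T245R'] -> total ['M114Q', 'R261F', 'T245R']

Answer: M114Q,R261F,T245R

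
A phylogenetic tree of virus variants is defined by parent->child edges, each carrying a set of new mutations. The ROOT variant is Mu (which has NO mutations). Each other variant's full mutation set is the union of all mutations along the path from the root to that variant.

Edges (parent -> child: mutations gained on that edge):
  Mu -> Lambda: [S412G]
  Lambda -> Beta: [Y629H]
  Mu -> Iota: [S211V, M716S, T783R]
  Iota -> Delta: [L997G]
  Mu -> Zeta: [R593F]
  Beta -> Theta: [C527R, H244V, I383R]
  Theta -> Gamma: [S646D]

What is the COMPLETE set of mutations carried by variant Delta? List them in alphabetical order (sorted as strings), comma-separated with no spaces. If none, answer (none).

At Mu: gained [] -> total []
At Iota: gained ['S211V', 'M716S', 'T783R'] -> total ['M716S', 'S211V', 'T783R']
At Delta: gained ['L997G'] -> total ['L997G', 'M716S', 'S211V', 'T783R']

Answer: L997G,M716S,S211V,T783R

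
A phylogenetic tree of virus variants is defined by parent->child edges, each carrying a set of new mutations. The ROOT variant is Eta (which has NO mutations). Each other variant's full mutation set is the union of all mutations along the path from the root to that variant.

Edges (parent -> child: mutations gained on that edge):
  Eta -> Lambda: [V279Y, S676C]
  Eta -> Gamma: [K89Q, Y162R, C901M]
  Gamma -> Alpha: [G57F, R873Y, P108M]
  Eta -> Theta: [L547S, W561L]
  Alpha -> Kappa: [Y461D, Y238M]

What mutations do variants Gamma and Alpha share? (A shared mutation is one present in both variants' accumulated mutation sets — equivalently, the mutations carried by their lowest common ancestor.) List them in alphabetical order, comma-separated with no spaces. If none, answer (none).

Accumulating mutations along path to Gamma:
  At Eta: gained [] -> total []
  At Gamma: gained ['K89Q', 'Y162R', 'C901M'] -> total ['C901M', 'K89Q', 'Y162R']
Mutations(Gamma) = ['C901M', 'K89Q', 'Y162R']
Accumulating mutations along path to Alpha:
  At Eta: gained [] -> total []
  At Gamma: gained ['K89Q', 'Y162R', 'C901M'] -> total ['C901M', 'K89Q', 'Y162R']
  At Alpha: gained ['G57F', 'R873Y', 'P108M'] -> total ['C901M', 'G57F', 'K89Q', 'P108M', 'R873Y', 'Y162R']
Mutations(Alpha) = ['C901M', 'G57F', 'K89Q', 'P108M', 'R873Y', 'Y162R']
Intersection: ['C901M', 'K89Q', 'Y162R'] ∩ ['C901M', 'G57F', 'K89Q', 'P108M', 'R873Y', 'Y162R'] = ['C901M', 'K89Q', 'Y162R']

Answer: C901M,K89Q,Y162R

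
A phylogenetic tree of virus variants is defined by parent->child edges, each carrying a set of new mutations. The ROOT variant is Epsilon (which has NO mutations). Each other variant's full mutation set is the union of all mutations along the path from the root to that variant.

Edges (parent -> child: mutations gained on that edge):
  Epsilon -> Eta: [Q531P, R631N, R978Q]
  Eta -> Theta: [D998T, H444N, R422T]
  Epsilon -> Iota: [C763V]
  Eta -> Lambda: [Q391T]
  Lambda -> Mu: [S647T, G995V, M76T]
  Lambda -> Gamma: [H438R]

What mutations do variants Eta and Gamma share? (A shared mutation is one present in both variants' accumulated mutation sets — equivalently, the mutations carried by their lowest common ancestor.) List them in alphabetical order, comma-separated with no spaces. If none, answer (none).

Accumulating mutations along path to Eta:
  At Epsilon: gained [] -> total []
  At Eta: gained ['Q531P', 'R631N', 'R978Q'] -> total ['Q531P', 'R631N', 'R978Q']
Mutations(Eta) = ['Q531P', 'R631N', 'R978Q']
Accumulating mutations along path to Gamma:
  At Epsilon: gained [] -> total []
  At Eta: gained ['Q531P', 'R631N', 'R978Q'] -> total ['Q531P', 'R631N', 'R978Q']
  At Lambda: gained ['Q391T'] -> total ['Q391T', 'Q531P', 'R631N', 'R978Q']
  At Gamma: gained ['H438R'] -> total ['H438R', 'Q391T', 'Q531P', 'R631N', 'R978Q']
Mutations(Gamma) = ['H438R', 'Q391T', 'Q531P', 'R631N', 'R978Q']
Intersection: ['Q531P', 'R631N', 'R978Q'] ∩ ['H438R', 'Q391T', 'Q531P', 'R631N', 'R978Q'] = ['Q531P', 'R631N', 'R978Q']

Answer: Q531P,R631N,R978Q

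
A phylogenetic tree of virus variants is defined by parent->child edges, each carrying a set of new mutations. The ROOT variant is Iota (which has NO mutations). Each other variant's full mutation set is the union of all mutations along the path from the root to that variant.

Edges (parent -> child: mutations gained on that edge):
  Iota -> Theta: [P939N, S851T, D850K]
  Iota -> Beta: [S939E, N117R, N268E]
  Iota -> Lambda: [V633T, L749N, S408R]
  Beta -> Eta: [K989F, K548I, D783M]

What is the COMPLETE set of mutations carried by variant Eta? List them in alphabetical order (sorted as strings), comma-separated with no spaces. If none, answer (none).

At Iota: gained [] -> total []
At Beta: gained ['S939E', 'N117R', 'N268E'] -> total ['N117R', 'N268E', 'S939E']
At Eta: gained ['K989F', 'K548I', 'D783M'] -> total ['D783M', 'K548I', 'K989F', 'N117R', 'N268E', 'S939E']

Answer: D783M,K548I,K989F,N117R,N268E,S939E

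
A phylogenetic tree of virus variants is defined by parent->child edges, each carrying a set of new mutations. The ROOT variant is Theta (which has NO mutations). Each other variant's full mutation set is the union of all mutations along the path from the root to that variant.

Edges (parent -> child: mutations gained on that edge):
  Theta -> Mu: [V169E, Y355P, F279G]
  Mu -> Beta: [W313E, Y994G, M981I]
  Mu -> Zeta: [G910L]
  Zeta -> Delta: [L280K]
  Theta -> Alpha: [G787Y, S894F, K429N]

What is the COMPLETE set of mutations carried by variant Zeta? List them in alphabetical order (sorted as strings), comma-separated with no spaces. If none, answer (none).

At Theta: gained [] -> total []
At Mu: gained ['V169E', 'Y355P', 'F279G'] -> total ['F279G', 'V169E', 'Y355P']
At Zeta: gained ['G910L'] -> total ['F279G', 'G910L', 'V169E', 'Y355P']

Answer: F279G,G910L,V169E,Y355P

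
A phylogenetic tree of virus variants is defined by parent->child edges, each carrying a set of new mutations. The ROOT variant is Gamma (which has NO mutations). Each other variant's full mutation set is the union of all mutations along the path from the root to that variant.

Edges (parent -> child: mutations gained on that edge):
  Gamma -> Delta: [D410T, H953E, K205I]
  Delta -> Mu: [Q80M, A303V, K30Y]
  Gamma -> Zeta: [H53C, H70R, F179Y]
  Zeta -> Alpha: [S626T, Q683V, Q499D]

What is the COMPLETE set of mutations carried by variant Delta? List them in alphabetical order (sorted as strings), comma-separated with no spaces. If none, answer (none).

At Gamma: gained [] -> total []
At Delta: gained ['D410T', 'H953E', 'K205I'] -> total ['D410T', 'H953E', 'K205I']

Answer: D410T,H953E,K205I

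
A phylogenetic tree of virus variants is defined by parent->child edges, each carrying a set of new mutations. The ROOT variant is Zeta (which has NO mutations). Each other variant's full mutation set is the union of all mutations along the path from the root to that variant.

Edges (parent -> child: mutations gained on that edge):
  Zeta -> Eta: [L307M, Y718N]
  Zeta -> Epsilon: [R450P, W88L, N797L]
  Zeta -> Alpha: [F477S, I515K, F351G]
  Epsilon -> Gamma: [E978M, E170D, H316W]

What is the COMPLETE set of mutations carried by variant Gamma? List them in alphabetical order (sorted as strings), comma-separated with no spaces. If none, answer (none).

Answer: E170D,E978M,H316W,N797L,R450P,W88L

Derivation:
At Zeta: gained [] -> total []
At Epsilon: gained ['R450P', 'W88L', 'N797L'] -> total ['N797L', 'R450P', 'W88L']
At Gamma: gained ['E978M', 'E170D', 'H316W'] -> total ['E170D', 'E978M', 'H316W', 'N797L', 'R450P', 'W88L']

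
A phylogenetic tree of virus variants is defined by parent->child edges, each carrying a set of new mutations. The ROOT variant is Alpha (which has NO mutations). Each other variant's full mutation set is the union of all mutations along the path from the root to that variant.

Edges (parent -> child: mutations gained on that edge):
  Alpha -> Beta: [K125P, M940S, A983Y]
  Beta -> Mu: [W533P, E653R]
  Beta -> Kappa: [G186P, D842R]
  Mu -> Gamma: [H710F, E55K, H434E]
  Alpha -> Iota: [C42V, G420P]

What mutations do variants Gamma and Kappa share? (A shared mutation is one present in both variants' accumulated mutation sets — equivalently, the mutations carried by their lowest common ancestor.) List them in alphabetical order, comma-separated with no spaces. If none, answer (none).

Answer: A983Y,K125P,M940S

Derivation:
Accumulating mutations along path to Gamma:
  At Alpha: gained [] -> total []
  At Beta: gained ['K125P', 'M940S', 'A983Y'] -> total ['A983Y', 'K125P', 'M940S']
  At Mu: gained ['W533P', 'E653R'] -> total ['A983Y', 'E653R', 'K125P', 'M940S', 'W533P']
  At Gamma: gained ['H710F', 'E55K', 'H434E'] -> total ['A983Y', 'E55K', 'E653R', 'H434E', 'H710F', 'K125P', 'M940S', 'W533P']
Mutations(Gamma) = ['A983Y', 'E55K', 'E653R', 'H434E', 'H710F', 'K125P', 'M940S', 'W533P']
Accumulating mutations along path to Kappa:
  At Alpha: gained [] -> total []
  At Beta: gained ['K125P', 'M940S', 'A983Y'] -> total ['A983Y', 'K125P', 'M940S']
  At Kappa: gained ['G186P', 'D842R'] -> total ['A983Y', 'D842R', 'G186P', 'K125P', 'M940S']
Mutations(Kappa) = ['A983Y', 'D842R', 'G186P', 'K125P', 'M940S']
Intersection: ['A983Y', 'E55K', 'E653R', 'H434E', 'H710F', 'K125P', 'M940S', 'W533P'] ∩ ['A983Y', 'D842R', 'G186P', 'K125P', 'M940S'] = ['A983Y', 'K125P', 'M940S']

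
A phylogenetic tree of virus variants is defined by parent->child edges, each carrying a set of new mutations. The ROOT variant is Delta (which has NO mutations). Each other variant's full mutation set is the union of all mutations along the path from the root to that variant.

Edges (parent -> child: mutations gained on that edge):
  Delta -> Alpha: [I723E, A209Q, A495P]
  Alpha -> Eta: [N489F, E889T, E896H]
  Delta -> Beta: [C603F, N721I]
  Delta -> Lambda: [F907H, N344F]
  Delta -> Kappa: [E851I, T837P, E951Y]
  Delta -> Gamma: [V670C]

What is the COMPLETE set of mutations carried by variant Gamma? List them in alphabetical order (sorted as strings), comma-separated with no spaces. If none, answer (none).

At Delta: gained [] -> total []
At Gamma: gained ['V670C'] -> total ['V670C']

Answer: V670C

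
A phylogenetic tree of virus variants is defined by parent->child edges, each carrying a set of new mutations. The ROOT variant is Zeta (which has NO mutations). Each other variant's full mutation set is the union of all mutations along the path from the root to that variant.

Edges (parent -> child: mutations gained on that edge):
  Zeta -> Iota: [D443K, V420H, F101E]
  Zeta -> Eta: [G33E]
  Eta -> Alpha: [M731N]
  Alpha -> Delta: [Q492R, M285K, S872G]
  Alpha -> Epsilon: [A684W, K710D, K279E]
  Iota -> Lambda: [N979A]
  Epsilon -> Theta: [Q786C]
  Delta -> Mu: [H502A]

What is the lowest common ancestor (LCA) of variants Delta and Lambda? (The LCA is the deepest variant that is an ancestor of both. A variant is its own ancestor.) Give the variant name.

Path from root to Delta: Zeta -> Eta -> Alpha -> Delta
  ancestors of Delta: {Zeta, Eta, Alpha, Delta}
Path from root to Lambda: Zeta -> Iota -> Lambda
  ancestors of Lambda: {Zeta, Iota, Lambda}
Common ancestors: {Zeta}
Walk up from Lambda: Lambda (not in ancestors of Delta), Iota (not in ancestors of Delta), Zeta (in ancestors of Delta)
Deepest common ancestor (LCA) = Zeta

Answer: Zeta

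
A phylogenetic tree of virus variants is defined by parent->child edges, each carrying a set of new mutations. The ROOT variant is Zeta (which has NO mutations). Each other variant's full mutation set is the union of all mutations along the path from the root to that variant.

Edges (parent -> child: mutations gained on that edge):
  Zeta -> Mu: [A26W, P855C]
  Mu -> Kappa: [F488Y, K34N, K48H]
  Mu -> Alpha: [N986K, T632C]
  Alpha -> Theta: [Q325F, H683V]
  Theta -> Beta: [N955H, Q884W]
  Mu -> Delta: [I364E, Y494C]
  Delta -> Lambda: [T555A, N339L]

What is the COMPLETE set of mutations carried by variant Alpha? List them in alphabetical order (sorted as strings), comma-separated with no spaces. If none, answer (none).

Answer: A26W,N986K,P855C,T632C

Derivation:
At Zeta: gained [] -> total []
At Mu: gained ['A26W', 'P855C'] -> total ['A26W', 'P855C']
At Alpha: gained ['N986K', 'T632C'] -> total ['A26W', 'N986K', 'P855C', 'T632C']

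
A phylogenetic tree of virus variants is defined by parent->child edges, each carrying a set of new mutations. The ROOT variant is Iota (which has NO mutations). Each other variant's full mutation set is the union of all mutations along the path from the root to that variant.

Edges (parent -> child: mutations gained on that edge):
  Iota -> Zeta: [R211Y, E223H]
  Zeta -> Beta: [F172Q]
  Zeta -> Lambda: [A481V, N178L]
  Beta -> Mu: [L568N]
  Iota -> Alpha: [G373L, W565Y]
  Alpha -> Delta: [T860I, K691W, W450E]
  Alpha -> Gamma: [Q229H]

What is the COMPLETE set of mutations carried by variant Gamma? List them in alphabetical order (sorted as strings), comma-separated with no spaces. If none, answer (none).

At Iota: gained [] -> total []
At Alpha: gained ['G373L', 'W565Y'] -> total ['G373L', 'W565Y']
At Gamma: gained ['Q229H'] -> total ['G373L', 'Q229H', 'W565Y']

Answer: G373L,Q229H,W565Y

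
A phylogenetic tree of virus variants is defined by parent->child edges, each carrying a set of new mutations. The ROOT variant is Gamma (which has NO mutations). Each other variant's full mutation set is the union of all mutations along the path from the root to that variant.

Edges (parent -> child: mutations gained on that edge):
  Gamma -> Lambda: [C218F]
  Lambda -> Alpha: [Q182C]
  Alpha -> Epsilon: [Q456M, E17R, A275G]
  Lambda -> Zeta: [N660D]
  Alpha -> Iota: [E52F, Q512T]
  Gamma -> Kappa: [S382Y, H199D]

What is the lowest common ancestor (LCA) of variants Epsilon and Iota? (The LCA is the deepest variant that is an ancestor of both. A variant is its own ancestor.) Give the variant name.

Path from root to Epsilon: Gamma -> Lambda -> Alpha -> Epsilon
  ancestors of Epsilon: {Gamma, Lambda, Alpha, Epsilon}
Path from root to Iota: Gamma -> Lambda -> Alpha -> Iota
  ancestors of Iota: {Gamma, Lambda, Alpha, Iota}
Common ancestors: {Gamma, Lambda, Alpha}
Walk up from Iota: Iota (not in ancestors of Epsilon), Alpha (in ancestors of Epsilon), Lambda (in ancestors of Epsilon), Gamma (in ancestors of Epsilon)
Deepest common ancestor (LCA) = Alpha

Answer: Alpha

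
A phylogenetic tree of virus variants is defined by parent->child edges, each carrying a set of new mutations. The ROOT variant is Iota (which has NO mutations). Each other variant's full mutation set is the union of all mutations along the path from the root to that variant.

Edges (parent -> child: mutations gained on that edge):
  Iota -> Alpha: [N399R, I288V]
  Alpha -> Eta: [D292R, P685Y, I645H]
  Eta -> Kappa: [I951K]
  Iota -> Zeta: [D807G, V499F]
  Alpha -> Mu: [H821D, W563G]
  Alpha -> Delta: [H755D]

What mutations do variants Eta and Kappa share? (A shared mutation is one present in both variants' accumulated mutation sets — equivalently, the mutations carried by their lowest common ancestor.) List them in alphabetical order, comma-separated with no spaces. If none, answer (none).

Answer: D292R,I288V,I645H,N399R,P685Y

Derivation:
Accumulating mutations along path to Eta:
  At Iota: gained [] -> total []
  At Alpha: gained ['N399R', 'I288V'] -> total ['I288V', 'N399R']
  At Eta: gained ['D292R', 'P685Y', 'I645H'] -> total ['D292R', 'I288V', 'I645H', 'N399R', 'P685Y']
Mutations(Eta) = ['D292R', 'I288V', 'I645H', 'N399R', 'P685Y']
Accumulating mutations along path to Kappa:
  At Iota: gained [] -> total []
  At Alpha: gained ['N399R', 'I288V'] -> total ['I288V', 'N399R']
  At Eta: gained ['D292R', 'P685Y', 'I645H'] -> total ['D292R', 'I288V', 'I645H', 'N399R', 'P685Y']
  At Kappa: gained ['I951K'] -> total ['D292R', 'I288V', 'I645H', 'I951K', 'N399R', 'P685Y']
Mutations(Kappa) = ['D292R', 'I288V', 'I645H', 'I951K', 'N399R', 'P685Y']
Intersection: ['D292R', 'I288V', 'I645H', 'N399R', 'P685Y'] ∩ ['D292R', 'I288V', 'I645H', 'I951K', 'N399R', 'P685Y'] = ['D292R', 'I288V', 'I645H', 'N399R', 'P685Y']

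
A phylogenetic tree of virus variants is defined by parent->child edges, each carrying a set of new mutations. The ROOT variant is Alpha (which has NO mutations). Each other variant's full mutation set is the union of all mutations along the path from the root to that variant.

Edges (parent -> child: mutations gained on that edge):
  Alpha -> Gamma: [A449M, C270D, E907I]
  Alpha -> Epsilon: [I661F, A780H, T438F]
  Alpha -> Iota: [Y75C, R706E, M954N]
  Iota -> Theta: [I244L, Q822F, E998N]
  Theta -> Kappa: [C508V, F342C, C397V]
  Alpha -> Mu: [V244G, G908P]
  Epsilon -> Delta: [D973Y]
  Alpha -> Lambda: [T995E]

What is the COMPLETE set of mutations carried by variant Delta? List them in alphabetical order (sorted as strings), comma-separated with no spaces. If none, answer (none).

Answer: A780H,D973Y,I661F,T438F

Derivation:
At Alpha: gained [] -> total []
At Epsilon: gained ['I661F', 'A780H', 'T438F'] -> total ['A780H', 'I661F', 'T438F']
At Delta: gained ['D973Y'] -> total ['A780H', 'D973Y', 'I661F', 'T438F']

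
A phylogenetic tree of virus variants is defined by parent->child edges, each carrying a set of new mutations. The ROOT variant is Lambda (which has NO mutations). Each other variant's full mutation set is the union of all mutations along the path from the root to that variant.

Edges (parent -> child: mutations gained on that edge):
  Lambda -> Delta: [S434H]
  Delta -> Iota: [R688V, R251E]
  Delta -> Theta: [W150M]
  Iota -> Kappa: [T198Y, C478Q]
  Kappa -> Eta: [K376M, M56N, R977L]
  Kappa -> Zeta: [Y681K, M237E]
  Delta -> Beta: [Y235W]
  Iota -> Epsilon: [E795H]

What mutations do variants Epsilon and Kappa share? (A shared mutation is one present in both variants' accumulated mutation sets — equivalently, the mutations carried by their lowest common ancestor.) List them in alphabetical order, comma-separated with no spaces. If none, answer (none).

Accumulating mutations along path to Epsilon:
  At Lambda: gained [] -> total []
  At Delta: gained ['S434H'] -> total ['S434H']
  At Iota: gained ['R688V', 'R251E'] -> total ['R251E', 'R688V', 'S434H']
  At Epsilon: gained ['E795H'] -> total ['E795H', 'R251E', 'R688V', 'S434H']
Mutations(Epsilon) = ['E795H', 'R251E', 'R688V', 'S434H']
Accumulating mutations along path to Kappa:
  At Lambda: gained [] -> total []
  At Delta: gained ['S434H'] -> total ['S434H']
  At Iota: gained ['R688V', 'R251E'] -> total ['R251E', 'R688V', 'S434H']
  At Kappa: gained ['T198Y', 'C478Q'] -> total ['C478Q', 'R251E', 'R688V', 'S434H', 'T198Y']
Mutations(Kappa) = ['C478Q', 'R251E', 'R688V', 'S434H', 'T198Y']
Intersection: ['E795H', 'R251E', 'R688V', 'S434H'] ∩ ['C478Q', 'R251E', 'R688V', 'S434H', 'T198Y'] = ['R251E', 'R688V', 'S434H']

Answer: R251E,R688V,S434H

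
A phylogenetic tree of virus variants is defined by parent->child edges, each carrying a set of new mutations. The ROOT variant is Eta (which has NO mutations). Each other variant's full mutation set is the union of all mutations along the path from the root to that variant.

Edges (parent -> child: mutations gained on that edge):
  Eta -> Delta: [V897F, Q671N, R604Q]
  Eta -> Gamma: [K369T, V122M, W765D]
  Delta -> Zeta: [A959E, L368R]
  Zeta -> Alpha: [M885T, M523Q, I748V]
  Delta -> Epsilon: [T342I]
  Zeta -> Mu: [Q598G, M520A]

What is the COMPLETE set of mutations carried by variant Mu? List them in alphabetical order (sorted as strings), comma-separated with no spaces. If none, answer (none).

At Eta: gained [] -> total []
At Delta: gained ['V897F', 'Q671N', 'R604Q'] -> total ['Q671N', 'R604Q', 'V897F']
At Zeta: gained ['A959E', 'L368R'] -> total ['A959E', 'L368R', 'Q671N', 'R604Q', 'V897F']
At Mu: gained ['Q598G', 'M520A'] -> total ['A959E', 'L368R', 'M520A', 'Q598G', 'Q671N', 'R604Q', 'V897F']

Answer: A959E,L368R,M520A,Q598G,Q671N,R604Q,V897F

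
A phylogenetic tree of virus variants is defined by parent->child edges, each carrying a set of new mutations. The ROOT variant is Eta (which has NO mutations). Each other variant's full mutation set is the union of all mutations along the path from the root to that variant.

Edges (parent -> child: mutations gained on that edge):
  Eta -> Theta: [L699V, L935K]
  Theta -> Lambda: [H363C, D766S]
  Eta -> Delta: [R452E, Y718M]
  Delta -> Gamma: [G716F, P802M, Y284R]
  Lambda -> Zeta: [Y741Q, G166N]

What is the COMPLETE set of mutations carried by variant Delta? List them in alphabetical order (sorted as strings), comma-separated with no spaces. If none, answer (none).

At Eta: gained [] -> total []
At Delta: gained ['R452E', 'Y718M'] -> total ['R452E', 'Y718M']

Answer: R452E,Y718M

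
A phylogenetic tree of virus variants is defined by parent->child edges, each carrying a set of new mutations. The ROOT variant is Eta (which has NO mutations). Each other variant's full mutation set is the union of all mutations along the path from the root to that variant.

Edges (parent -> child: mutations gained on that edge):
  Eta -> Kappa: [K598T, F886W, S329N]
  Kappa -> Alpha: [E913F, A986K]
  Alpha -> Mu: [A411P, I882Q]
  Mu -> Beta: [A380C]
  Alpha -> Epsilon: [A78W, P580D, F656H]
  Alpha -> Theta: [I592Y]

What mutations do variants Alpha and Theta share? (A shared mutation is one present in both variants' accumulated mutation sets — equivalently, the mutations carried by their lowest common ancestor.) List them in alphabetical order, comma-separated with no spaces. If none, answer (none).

Accumulating mutations along path to Alpha:
  At Eta: gained [] -> total []
  At Kappa: gained ['K598T', 'F886W', 'S329N'] -> total ['F886W', 'K598T', 'S329N']
  At Alpha: gained ['E913F', 'A986K'] -> total ['A986K', 'E913F', 'F886W', 'K598T', 'S329N']
Mutations(Alpha) = ['A986K', 'E913F', 'F886W', 'K598T', 'S329N']
Accumulating mutations along path to Theta:
  At Eta: gained [] -> total []
  At Kappa: gained ['K598T', 'F886W', 'S329N'] -> total ['F886W', 'K598T', 'S329N']
  At Alpha: gained ['E913F', 'A986K'] -> total ['A986K', 'E913F', 'F886W', 'K598T', 'S329N']
  At Theta: gained ['I592Y'] -> total ['A986K', 'E913F', 'F886W', 'I592Y', 'K598T', 'S329N']
Mutations(Theta) = ['A986K', 'E913F', 'F886W', 'I592Y', 'K598T', 'S329N']
Intersection: ['A986K', 'E913F', 'F886W', 'K598T', 'S329N'] ∩ ['A986K', 'E913F', 'F886W', 'I592Y', 'K598T', 'S329N'] = ['A986K', 'E913F', 'F886W', 'K598T', 'S329N']

Answer: A986K,E913F,F886W,K598T,S329N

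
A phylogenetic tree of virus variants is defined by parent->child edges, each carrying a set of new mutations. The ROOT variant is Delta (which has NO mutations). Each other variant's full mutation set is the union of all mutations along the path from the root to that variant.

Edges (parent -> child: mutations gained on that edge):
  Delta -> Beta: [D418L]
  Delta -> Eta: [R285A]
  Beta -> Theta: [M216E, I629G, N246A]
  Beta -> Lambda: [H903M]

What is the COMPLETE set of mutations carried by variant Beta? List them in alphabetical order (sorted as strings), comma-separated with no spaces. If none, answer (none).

At Delta: gained [] -> total []
At Beta: gained ['D418L'] -> total ['D418L']

Answer: D418L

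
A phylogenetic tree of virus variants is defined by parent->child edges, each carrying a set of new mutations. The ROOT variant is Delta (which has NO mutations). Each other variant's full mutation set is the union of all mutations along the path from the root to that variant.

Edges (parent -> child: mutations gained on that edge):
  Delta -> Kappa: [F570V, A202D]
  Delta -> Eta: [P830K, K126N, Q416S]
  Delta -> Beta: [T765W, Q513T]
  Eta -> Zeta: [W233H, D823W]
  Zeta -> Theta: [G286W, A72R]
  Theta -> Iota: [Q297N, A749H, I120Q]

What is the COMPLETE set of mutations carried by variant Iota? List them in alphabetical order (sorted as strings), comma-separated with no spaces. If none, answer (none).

At Delta: gained [] -> total []
At Eta: gained ['P830K', 'K126N', 'Q416S'] -> total ['K126N', 'P830K', 'Q416S']
At Zeta: gained ['W233H', 'D823W'] -> total ['D823W', 'K126N', 'P830K', 'Q416S', 'W233H']
At Theta: gained ['G286W', 'A72R'] -> total ['A72R', 'D823W', 'G286W', 'K126N', 'P830K', 'Q416S', 'W233H']
At Iota: gained ['Q297N', 'A749H', 'I120Q'] -> total ['A72R', 'A749H', 'D823W', 'G286W', 'I120Q', 'K126N', 'P830K', 'Q297N', 'Q416S', 'W233H']

Answer: A72R,A749H,D823W,G286W,I120Q,K126N,P830K,Q297N,Q416S,W233H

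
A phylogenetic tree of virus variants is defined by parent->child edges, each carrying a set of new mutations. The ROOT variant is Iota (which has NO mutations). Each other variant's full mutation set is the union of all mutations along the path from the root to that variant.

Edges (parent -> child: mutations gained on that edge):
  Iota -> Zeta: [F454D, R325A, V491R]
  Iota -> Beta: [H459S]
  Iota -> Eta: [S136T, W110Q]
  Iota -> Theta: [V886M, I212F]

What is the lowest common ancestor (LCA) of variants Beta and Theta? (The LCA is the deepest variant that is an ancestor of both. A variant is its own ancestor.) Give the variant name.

Answer: Iota

Derivation:
Path from root to Beta: Iota -> Beta
  ancestors of Beta: {Iota, Beta}
Path from root to Theta: Iota -> Theta
  ancestors of Theta: {Iota, Theta}
Common ancestors: {Iota}
Walk up from Theta: Theta (not in ancestors of Beta), Iota (in ancestors of Beta)
Deepest common ancestor (LCA) = Iota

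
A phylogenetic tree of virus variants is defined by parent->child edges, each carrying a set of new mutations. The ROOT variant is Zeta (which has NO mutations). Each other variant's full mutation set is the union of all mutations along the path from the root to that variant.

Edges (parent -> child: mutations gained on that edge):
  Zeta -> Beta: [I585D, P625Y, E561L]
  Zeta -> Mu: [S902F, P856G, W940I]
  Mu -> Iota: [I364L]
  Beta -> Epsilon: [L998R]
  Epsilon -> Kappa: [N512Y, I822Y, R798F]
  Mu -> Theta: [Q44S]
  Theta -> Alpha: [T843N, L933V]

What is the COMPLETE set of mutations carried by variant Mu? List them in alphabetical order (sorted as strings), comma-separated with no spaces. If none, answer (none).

At Zeta: gained [] -> total []
At Mu: gained ['S902F', 'P856G', 'W940I'] -> total ['P856G', 'S902F', 'W940I']

Answer: P856G,S902F,W940I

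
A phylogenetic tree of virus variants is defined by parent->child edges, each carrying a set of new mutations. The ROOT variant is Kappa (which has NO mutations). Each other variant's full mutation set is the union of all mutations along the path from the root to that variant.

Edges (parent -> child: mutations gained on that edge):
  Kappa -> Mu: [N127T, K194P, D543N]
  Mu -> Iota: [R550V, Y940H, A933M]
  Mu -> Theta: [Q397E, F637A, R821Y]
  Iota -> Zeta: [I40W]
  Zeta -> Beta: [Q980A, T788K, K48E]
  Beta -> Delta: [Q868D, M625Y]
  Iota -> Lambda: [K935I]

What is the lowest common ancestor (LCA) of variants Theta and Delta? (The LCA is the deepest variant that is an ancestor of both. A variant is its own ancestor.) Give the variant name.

Answer: Mu

Derivation:
Path from root to Theta: Kappa -> Mu -> Theta
  ancestors of Theta: {Kappa, Mu, Theta}
Path from root to Delta: Kappa -> Mu -> Iota -> Zeta -> Beta -> Delta
  ancestors of Delta: {Kappa, Mu, Iota, Zeta, Beta, Delta}
Common ancestors: {Kappa, Mu}
Walk up from Delta: Delta (not in ancestors of Theta), Beta (not in ancestors of Theta), Zeta (not in ancestors of Theta), Iota (not in ancestors of Theta), Mu (in ancestors of Theta), Kappa (in ancestors of Theta)
Deepest common ancestor (LCA) = Mu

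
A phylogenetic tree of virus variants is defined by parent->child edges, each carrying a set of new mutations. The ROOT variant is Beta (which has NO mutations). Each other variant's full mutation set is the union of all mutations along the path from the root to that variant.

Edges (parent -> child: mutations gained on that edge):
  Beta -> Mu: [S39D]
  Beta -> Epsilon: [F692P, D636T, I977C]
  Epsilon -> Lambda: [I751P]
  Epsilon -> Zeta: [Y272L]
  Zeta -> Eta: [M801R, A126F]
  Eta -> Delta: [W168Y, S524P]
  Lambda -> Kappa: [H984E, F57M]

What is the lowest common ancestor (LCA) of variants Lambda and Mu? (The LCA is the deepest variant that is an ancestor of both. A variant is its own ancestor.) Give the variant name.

Answer: Beta

Derivation:
Path from root to Lambda: Beta -> Epsilon -> Lambda
  ancestors of Lambda: {Beta, Epsilon, Lambda}
Path from root to Mu: Beta -> Mu
  ancestors of Mu: {Beta, Mu}
Common ancestors: {Beta}
Walk up from Mu: Mu (not in ancestors of Lambda), Beta (in ancestors of Lambda)
Deepest common ancestor (LCA) = Beta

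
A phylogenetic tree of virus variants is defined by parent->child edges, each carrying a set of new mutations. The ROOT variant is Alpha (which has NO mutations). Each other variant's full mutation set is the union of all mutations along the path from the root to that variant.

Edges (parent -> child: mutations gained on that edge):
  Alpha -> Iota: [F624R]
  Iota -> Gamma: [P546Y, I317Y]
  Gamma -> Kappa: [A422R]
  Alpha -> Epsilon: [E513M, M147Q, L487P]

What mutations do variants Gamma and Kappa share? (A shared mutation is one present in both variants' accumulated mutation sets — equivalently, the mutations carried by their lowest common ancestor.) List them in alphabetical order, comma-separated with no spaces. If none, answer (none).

Accumulating mutations along path to Gamma:
  At Alpha: gained [] -> total []
  At Iota: gained ['F624R'] -> total ['F624R']
  At Gamma: gained ['P546Y', 'I317Y'] -> total ['F624R', 'I317Y', 'P546Y']
Mutations(Gamma) = ['F624R', 'I317Y', 'P546Y']
Accumulating mutations along path to Kappa:
  At Alpha: gained [] -> total []
  At Iota: gained ['F624R'] -> total ['F624R']
  At Gamma: gained ['P546Y', 'I317Y'] -> total ['F624R', 'I317Y', 'P546Y']
  At Kappa: gained ['A422R'] -> total ['A422R', 'F624R', 'I317Y', 'P546Y']
Mutations(Kappa) = ['A422R', 'F624R', 'I317Y', 'P546Y']
Intersection: ['F624R', 'I317Y', 'P546Y'] ∩ ['A422R', 'F624R', 'I317Y', 'P546Y'] = ['F624R', 'I317Y', 'P546Y']

Answer: F624R,I317Y,P546Y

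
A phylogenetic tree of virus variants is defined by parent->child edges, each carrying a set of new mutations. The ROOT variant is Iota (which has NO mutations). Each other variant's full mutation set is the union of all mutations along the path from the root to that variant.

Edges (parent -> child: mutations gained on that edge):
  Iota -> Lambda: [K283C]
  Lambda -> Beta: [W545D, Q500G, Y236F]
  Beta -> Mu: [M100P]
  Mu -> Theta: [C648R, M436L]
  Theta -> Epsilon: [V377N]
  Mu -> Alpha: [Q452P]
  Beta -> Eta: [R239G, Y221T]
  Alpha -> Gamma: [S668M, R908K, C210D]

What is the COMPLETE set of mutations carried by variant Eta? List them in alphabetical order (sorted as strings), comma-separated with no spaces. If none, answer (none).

Answer: K283C,Q500G,R239G,W545D,Y221T,Y236F

Derivation:
At Iota: gained [] -> total []
At Lambda: gained ['K283C'] -> total ['K283C']
At Beta: gained ['W545D', 'Q500G', 'Y236F'] -> total ['K283C', 'Q500G', 'W545D', 'Y236F']
At Eta: gained ['R239G', 'Y221T'] -> total ['K283C', 'Q500G', 'R239G', 'W545D', 'Y221T', 'Y236F']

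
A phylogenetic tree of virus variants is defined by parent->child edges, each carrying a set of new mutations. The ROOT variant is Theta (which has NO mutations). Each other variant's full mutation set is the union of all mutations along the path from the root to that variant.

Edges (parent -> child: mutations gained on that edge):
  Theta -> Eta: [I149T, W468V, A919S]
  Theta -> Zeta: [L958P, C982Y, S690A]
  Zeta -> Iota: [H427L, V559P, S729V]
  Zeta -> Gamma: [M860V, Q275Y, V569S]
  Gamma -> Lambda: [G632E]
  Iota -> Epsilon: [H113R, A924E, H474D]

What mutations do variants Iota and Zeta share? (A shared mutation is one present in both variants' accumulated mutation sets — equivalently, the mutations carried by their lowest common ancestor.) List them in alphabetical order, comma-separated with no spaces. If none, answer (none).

Accumulating mutations along path to Iota:
  At Theta: gained [] -> total []
  At Zeta: gained ['L958P', 'C982Y', 'S690A'] -> total ['C982Y', 'L958P', 'S690A']
  At Iota: gained ['H427L', 'V559P', 'S729V'] -> total ['C982Y', 'H427L', 'L958P', 'S690A', 'S729V', 'V559P']
Mutations(Iota) = ['C982Y', 'H427L', 'L958P', 'S690A', 'S729V', 'V559P']
Accumulating mutations along path to Zeta:
  At Theta: gained [] -> total []
  At Zeta: gained ['L958P', 'C982Y', 'S690A'] -> total ['C982Y', 'L958P', 'S690A']
Mutations(Zeta) = ['C982Y', 'L958P', 'S690A']
Intersection: ['C982Y', 'H427L', 'L958P', 'S690A', 'S729V', 'V559P'] ∩ ['C982Y', 'L958P', 'S690A'] = ['C982Y', 'L958P', 'S690A']

Answer: C982Y,L958P,S690A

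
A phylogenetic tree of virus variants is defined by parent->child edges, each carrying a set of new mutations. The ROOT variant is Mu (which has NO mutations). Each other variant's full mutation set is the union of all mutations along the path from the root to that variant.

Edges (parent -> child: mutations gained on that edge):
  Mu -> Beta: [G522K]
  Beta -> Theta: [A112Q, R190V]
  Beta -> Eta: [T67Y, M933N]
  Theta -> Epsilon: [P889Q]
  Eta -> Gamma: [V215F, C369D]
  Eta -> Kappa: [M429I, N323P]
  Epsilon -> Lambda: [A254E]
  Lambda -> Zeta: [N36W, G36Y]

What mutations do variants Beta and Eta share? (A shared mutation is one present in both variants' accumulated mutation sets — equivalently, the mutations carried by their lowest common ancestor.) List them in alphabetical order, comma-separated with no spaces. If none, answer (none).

Accumulating mutations along path to Beta:
  At Mu: gained [] -> total []
  At Beta: gained ['G522K'] -> total ['G522K']
Mutations(Beta) = ['G522K']
Accumulating mutations along path to Eta:
  At Mu: gained [] -> total []
  At Beta: gained ['G522K'] -> total ['G522K']
  At Eta: gained ['T67Y', 'M933N'] -> total ['G522K', 'M933N', 'T67Y']
Mutations(Eta) = ['G522K', 'M933N', 'T67Y']
Intersection: ['G522K'] ∩ ['G522K', 'M933N', 'T67Y'] = ['G522K']

Answer: G522K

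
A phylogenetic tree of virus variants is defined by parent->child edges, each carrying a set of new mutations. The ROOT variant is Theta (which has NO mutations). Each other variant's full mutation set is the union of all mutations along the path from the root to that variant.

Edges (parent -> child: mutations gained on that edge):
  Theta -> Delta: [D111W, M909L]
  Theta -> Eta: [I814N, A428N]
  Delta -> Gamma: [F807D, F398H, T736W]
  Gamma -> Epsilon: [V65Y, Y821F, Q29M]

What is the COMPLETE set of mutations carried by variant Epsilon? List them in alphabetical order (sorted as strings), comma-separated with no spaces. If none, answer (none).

At Theta: gained [] -> total []
At Delta: gained ['D111W', 'M909L'] -> total ['D111W', 'M909L']
At Gamma: gained ['F807D', 'F398H', 'T736W'] -> total ['D111W', 'F398H', 'F807D', 'M909L', 'T736W']
At Epsilon: gained ['V65Y', 'Y821F', 'Q29M'] -> total ['D111W', 'F398H', 'F807D', 'M909L', 'Q29M', 'T736W', 'V65Y', 'Y821F']

Answer: D111W,F398H,F807D,M909L,Q29M,T736W,V65Y,Y821F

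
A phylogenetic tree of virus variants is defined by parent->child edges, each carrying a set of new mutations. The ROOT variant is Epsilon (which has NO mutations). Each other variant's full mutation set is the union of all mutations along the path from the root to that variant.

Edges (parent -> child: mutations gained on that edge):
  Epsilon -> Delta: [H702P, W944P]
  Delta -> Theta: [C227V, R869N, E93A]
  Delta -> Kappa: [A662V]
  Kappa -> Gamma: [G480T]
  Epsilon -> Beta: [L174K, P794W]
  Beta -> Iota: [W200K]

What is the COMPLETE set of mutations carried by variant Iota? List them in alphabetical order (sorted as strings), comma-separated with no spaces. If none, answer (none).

At Epsilon: gained [] -> total []
At Beta: gained ['L174K', 'P794W'] -> total ['L174K', 'P794W']
At Iota: gained ['W200K'] -> total ['L174K', 'P794W', 'W200K']

Answer: L174K,P794W,W200K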